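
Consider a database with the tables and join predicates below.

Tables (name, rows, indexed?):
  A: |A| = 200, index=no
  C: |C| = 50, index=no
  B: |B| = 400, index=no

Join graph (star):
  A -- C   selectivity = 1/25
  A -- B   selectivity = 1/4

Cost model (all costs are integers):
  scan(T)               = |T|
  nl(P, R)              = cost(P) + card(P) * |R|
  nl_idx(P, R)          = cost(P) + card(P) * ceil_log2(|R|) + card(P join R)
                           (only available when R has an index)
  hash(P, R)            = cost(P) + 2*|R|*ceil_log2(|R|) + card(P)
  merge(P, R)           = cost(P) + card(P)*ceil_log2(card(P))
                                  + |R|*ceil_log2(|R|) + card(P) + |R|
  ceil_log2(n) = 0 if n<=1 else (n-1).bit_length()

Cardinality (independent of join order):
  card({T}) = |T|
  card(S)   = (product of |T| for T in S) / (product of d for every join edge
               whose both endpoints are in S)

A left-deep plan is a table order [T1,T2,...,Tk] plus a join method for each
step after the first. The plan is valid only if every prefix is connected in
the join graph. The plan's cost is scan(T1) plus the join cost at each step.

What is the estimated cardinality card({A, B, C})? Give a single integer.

Tables in S: A(200), B(400), C(50)
Edges inside S: A-C(d=25), A-B(d=4)
numerator = 200 * 400 * 50 = 4000000
denominator = 25 * 4 = 100
card(S) = 4000000 / 100 = 40000

40000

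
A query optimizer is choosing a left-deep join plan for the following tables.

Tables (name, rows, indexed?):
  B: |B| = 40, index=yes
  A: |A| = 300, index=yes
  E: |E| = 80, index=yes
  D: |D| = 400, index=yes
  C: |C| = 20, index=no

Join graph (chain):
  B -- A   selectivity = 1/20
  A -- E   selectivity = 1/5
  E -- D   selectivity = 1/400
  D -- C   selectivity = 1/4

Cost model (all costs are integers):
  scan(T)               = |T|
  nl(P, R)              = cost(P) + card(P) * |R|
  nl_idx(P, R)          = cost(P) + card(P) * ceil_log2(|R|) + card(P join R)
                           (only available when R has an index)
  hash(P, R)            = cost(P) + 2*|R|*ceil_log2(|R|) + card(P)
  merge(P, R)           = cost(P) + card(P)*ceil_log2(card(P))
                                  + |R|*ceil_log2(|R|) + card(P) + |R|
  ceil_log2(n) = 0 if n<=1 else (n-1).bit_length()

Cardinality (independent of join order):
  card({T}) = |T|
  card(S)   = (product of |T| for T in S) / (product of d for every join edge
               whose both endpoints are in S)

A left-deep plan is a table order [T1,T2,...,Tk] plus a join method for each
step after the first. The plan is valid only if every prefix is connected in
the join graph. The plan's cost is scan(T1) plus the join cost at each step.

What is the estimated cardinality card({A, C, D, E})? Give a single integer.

24000

Tables in S: A(300), C(20), D(400), E(80)
Edges inside S: A-E(d=5), E-D(d=400), D-C(d=4)
numerator = 300 * 20 * 400 * 80 = 192000000
denominator = 5 * 400 * 4 = 8000
card(S) = 192000000 / 8000 = 24000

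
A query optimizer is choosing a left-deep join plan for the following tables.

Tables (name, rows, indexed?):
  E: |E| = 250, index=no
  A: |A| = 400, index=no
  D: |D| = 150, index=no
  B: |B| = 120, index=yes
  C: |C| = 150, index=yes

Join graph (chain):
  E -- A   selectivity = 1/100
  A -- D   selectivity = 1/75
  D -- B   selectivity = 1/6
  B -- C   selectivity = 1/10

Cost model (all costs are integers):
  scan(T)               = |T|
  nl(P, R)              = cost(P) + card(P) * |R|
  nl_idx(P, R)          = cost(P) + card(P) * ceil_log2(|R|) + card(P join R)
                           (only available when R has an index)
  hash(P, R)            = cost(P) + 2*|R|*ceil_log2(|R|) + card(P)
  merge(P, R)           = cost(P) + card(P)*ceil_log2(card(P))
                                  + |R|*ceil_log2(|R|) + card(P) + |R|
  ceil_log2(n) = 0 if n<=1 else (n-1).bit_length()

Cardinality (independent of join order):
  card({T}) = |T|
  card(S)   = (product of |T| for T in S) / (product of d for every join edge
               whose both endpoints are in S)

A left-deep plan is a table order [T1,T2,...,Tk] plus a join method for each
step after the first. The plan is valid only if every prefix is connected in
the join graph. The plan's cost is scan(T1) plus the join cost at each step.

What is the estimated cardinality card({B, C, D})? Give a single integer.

45000

Tables in S: B(120), C(150), D(150)
Edges inside S: D-B(d=6), B-C(d=10)
numerator = 120 * 150 * 150 = 2700000
denominator = 6 * 10 = 60
card(S) = 2700000 / 60 = 45000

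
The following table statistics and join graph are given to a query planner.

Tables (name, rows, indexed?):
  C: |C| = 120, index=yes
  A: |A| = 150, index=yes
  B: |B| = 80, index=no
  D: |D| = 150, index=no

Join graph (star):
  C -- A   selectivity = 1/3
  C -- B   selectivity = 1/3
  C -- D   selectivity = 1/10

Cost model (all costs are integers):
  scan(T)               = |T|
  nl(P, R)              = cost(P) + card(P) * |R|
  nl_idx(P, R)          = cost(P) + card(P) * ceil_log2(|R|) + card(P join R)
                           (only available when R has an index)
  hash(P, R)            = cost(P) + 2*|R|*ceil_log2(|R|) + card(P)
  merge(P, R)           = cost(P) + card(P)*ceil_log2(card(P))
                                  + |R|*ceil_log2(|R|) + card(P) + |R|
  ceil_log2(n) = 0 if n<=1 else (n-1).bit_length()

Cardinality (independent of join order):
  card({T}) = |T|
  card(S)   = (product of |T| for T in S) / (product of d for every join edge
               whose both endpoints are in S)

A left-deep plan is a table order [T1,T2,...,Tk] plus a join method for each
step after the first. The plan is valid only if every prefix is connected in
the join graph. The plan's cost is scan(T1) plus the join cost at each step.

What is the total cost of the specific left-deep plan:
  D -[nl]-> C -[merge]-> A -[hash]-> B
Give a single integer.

132220

step 1: scan D: cost=150, card=150
step 2: join C via nl
    card(P join C) = 150*120/(10) = 1800
    cost = 150 + 150*120 = 18150
step 3: join A via merge
    card(P join A) = 1800*150/(3) = 90000
    cost = 18150 + 1800*11 + 150*8 + 1800 + 150 = 41100
step 4: join B via hash
    card(P join B) = 90000*80/(3) = 2400000
    cost = 41100 + 2*80*7 + 90000 = 132220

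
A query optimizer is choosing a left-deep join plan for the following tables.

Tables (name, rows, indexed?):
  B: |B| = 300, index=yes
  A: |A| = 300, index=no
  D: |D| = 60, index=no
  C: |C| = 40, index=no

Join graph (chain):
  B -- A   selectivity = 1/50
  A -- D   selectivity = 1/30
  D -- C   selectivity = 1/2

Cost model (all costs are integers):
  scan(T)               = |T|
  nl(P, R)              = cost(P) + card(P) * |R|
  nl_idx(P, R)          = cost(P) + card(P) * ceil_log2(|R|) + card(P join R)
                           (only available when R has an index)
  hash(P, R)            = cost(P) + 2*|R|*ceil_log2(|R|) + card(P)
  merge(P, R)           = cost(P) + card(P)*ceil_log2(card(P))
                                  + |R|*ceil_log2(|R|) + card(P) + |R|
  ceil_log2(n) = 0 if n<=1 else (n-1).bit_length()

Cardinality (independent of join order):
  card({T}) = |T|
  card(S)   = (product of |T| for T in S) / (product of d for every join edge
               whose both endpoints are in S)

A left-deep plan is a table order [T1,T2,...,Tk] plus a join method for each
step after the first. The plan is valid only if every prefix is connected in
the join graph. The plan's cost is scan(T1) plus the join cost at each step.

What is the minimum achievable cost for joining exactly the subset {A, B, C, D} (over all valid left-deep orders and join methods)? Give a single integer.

11400

Selinger DP over subsets of {A,B,C,D}:
  {B}: scan cost=300, card=300
  {A}: scan cost=300, card=300
  {D}: scan cost=60, card=60
  {C}: scan cost=40, card=40
  {AB}: card=1800; try (B,nl_idx)→4800, (B,hash)→6000, (A,hash)→6000, (B,merge)→6300, (A,merge)→6300, (B,nl)→90300 …(+1); best=4800 via (B,nl_idx)
  {AD}: card=600; try (D,hash)→1320, (A,merge)→3480, (D,merge)→3720, (A,hash)→5520, (A,nl)→18060, (D,nl)→18300; best=1320 via (D,hash)
  {CD}: card=1200; try (C,hash)→600, (D,merge)→740, (C,merge)→760, (D,hash)→800, (D,nl)→2440, (C,nl)→2460; best=600 via (C,hash)
  {ABD}: card=3600; try (D,hash)→7320, (B,hash)→7320, (B,nl_idx)→10320, (B,merge)→10920, (D,merge)→26820, (D,nl)→112800 …(+1); best=7320 via (D,hash)
  {ACD}: card=12000; try (C,hash)→2400, (A,hash)→7200, (C,merge)→8200, (A,merge)→18000, (C,nl)→25320, (A,nl)→360600; best=2400 via (C,hash)
  {ABCD}: card=72000; try (C,hash)→11400, (B,hash)→19800, (C,merge)→54400, (C,nl)→151320, (B,nl_idx)→182400, (B,merge)→185400 …(+1); best=11400 via (C,hash)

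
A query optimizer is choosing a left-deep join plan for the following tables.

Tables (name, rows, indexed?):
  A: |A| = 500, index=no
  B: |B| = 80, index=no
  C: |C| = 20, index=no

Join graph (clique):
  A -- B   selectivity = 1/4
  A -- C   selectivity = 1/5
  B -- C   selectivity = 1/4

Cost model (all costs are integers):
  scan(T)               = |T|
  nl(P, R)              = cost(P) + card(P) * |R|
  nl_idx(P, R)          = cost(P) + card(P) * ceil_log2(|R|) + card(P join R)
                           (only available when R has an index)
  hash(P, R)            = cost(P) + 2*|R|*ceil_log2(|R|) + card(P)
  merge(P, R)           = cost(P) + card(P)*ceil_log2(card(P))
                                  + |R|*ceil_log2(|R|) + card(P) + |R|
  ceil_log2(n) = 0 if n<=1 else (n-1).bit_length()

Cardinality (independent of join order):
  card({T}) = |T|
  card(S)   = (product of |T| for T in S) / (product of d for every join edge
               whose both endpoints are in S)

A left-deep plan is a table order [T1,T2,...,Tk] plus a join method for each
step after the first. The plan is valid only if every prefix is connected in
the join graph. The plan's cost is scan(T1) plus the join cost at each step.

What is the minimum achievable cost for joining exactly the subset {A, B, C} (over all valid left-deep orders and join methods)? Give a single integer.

Selinger DP over subsets of {A,B,C}:
  {A}: scan cost=500, card=500
  {B}: scan cost=80, card=80
  {C}: scan cost=20, card=20
  {AB}: card=10000; try (B,hash)→2120, (A,merge)→5720, (B,merge)→6140, (A,hash)→9160, (A,nl)→40080, (B,nl)→40500; best=2120 via (B,hash)
  {AC}: card=2000; try (C,hash)→1200, (A,merge)→5140, (C,merge)→5620, (A,hash)→9040, (A,nl)→10020, (C,nl)→10500; best=1200 via (C,hash)
  {BC}: card=400; try (C,hash)→360, (B,merge)→780, (C,merge)→840, (B,hash)→1160, (B,nl)→1620, (C,nl)→1680; best=360 via (C,hash)
  {ABC}: card=10000; try (B,hash)→4320, (A,merge)→9360, (A,hash)→9760, (C,hash)→12320, (B,merge)→25840, (C,merge)→152240 …(+3); best=4320 via (B,hash)

4320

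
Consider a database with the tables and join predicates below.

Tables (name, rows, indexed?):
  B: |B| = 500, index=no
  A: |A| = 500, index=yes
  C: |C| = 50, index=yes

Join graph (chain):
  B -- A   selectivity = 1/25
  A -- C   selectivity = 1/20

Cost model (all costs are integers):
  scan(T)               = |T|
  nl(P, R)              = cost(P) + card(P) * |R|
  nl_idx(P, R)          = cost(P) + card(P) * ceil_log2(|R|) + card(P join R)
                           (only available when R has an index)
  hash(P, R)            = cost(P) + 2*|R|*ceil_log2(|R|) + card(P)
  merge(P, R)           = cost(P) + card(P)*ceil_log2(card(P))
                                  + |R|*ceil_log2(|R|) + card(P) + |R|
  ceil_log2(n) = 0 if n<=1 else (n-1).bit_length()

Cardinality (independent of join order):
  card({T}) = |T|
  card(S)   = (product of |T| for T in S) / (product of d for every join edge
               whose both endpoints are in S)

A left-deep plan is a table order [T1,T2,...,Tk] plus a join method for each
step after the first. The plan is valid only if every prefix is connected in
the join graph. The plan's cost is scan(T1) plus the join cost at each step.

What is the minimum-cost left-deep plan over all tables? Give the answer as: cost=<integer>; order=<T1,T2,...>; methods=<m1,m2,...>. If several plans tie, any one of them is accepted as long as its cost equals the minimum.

cost=11850; order=A,C,B; methods=hash,hash

Selinger DP (subsets sized 1..n):
  {B}: scan cost=500, card=500
  {A}: scan cost=500, card=500
  {C}: scan cost=50, card=50
  {AB}: card=10000; try (B,hash)→10000, (A,hash)→10000, (B,merge)→10500, (A,merge)→10500, (A,nl_idx)→15000, (B,nl)→250500 …(+1); best=10000 via (B,hash)
  {AC}: card=1250; try (C,hash)→1600, (A,nl_idx)→1750, (C,nl_idx)→4750, (A,merge)→5400, (C,merge)→5850, (A,hash)→9100 …(+2); best=1600 via (C,hash)
  {ABC}: card=25000; try (B,hash)→11850, (C,hash)→20600, (B,merge)→21600, (C,nl_idx)→95000, (C,merge)→160350, (C,nl)→510000 …(+1); best=11850 via (B,hash)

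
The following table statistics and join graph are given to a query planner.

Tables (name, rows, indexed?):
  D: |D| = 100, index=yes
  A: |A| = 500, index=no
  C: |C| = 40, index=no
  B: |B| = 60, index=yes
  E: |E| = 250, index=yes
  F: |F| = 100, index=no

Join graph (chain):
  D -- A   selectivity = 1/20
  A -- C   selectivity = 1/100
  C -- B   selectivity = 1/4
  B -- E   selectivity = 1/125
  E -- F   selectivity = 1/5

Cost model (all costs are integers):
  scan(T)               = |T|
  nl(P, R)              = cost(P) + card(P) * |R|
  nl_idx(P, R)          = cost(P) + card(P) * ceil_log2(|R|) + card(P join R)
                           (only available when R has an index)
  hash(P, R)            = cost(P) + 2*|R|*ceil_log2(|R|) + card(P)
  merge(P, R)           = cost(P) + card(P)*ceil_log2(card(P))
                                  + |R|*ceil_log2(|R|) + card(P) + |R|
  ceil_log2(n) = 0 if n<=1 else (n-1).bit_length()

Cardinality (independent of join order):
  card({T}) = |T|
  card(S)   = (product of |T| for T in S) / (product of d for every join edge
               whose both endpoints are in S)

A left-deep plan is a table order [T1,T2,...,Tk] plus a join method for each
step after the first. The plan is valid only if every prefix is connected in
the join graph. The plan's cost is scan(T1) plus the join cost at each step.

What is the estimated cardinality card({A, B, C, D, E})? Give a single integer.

30000

Tables in S: A(500), B(60), C(40), D(100), E(250)
Edges inside S: D-A(d=20), A-C(d=100), C-B(d=4), B-E(d=125)
numerator = 500 * 60 * 40 * 100 * 250 = 30000000000
denominator = 20 * 100 * 4 * 125 = 1000000
card(S) = 30000000000 / 1000000 = 30000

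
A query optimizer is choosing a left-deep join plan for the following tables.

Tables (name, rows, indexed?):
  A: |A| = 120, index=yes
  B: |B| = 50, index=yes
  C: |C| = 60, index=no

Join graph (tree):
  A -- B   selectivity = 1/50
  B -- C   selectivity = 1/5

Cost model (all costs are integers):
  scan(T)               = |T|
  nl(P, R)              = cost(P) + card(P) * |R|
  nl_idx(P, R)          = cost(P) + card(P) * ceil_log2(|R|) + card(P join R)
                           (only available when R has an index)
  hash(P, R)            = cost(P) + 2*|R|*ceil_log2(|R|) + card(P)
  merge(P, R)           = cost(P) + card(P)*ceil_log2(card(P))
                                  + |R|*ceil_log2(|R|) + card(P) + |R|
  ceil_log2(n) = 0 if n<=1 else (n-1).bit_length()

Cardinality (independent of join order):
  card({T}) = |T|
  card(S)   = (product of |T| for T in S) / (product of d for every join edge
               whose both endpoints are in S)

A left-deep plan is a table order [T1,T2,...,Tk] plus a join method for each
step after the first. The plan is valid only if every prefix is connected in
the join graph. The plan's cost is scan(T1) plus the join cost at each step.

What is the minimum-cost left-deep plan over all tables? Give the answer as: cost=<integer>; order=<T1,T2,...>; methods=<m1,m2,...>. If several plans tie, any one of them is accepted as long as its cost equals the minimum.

cost=1360; order=B,A,C; methods=nl_idx,hash

Selinger DP (subsets sized 1..n):
  {A}: scan cost=120, card=120
  {B}: scan cost=50, card=50
  {C}: scan cost=60, card=60
  {AB}: card=120; try (A,nl_idx)→520, (B,hash)→840, (B,nl_idx)→960, (A,merge)→1360, (B,merge)→1430, (A,hash)→1780 …(+2); best=520 via (A,nl_idx)
  {BC}: card=600; try (B,hash)→720, (C,hash)→820, (C,merge)→820, (B,merge)→830, (B,nl_idx)→1020, (C,nl)→3050 …(+1); best=720 via (B,hash)
  {ABC}: card=1440; try (C,hash)→1360, (C,merge)→1900, (A,hash)→3000, (A,nl_idx)→6360, (C,nl)→7720, (A,merge)→8280 …(+1); best=1360 via (C,hash)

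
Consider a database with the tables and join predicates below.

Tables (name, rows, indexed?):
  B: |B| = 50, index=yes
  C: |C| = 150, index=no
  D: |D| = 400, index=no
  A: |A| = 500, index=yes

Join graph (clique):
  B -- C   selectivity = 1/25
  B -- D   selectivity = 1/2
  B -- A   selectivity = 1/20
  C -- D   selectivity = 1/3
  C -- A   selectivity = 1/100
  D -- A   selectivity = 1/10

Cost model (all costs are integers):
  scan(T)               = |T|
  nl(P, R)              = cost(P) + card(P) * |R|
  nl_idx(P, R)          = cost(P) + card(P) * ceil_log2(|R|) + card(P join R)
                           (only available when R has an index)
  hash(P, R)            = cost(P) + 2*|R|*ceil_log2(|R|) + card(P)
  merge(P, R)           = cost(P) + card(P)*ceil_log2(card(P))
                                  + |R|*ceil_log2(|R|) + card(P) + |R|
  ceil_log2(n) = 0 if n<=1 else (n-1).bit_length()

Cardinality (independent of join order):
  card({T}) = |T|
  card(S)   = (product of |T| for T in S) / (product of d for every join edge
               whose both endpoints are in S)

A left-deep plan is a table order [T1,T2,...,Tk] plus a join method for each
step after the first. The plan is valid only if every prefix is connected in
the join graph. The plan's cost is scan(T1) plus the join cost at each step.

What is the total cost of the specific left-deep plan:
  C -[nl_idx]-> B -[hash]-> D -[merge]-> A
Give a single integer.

step 1: scan C: cost=150, card=150
step 2: join B via nl_idx
    card(P join B) = 150*50/(25) = 300
    cost = 150 + 150*6 + 300 = 1350
step 3: join D via hash
    card(P join D) = 300*400/(2*3) = 20000
    cost = 1350 + 2*400*9 + 300 = 8850
step 4: join A via merge
    card(P join A) = 20000*500/(20*100*10) = 500
    cost = 8850 + 20000*15 + 500*9 + 20000 + 500 = 333850

333850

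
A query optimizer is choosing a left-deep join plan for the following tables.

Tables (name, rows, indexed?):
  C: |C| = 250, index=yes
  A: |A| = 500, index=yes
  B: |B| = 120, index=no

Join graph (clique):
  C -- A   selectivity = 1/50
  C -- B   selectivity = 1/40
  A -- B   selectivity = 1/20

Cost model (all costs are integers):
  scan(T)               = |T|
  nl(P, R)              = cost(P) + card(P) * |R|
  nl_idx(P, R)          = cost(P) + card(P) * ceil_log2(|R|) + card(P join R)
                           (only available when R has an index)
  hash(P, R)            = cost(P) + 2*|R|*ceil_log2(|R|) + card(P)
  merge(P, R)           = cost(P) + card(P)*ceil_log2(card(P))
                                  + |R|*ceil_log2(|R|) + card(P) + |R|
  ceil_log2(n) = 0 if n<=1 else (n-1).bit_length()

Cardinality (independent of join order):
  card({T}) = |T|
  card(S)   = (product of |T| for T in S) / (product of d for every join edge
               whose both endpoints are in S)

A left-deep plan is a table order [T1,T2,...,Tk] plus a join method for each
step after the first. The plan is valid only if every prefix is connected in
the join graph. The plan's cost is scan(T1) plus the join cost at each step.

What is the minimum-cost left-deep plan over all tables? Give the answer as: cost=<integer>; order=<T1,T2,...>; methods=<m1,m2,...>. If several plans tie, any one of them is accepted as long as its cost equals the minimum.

cost=8955; order=B,C,A; methods=nl_idx,nl_idx

Selinger DP (subsets sized 1..n):
  {C}: scan cost=250, card=250
  {A}: scan cost=500, card=500
  {B}: scan cost=120, card=120
  {AC}: card=2500; try (C,hash)→5000, (A,nl_idx)→5000, (C,nl_idx)→7000, (A,merge)→7500, (C,merge)→7750, (A,hash)→9500 …(+2); best=5000 via (C,hash)
  {BC}: card=750; try (C,nl_idx)→1830, (B,hash)→2180, (C,merge)→3330, (B,merge)→3460, (C,hash)→4240, (C,nl)→30120 …(+1); best=1830 via (C,nl_idx)
  {AB}: card=3000; try (B,hash)→2680, (A,nl_idx)→4200, (A,merge)→6080, (B,merge)→6460, (A,hash)→9240, (A,nl)→60120 …(+1); best=2680 via (B,hash)
  {ABC}: card=375; try (A,nl_idx)→8955, (B,hash)→9180, (C,hash)→9680, (A,hash)→11580, (A,merge)→15080, (C,nl_idx)→27055 …(+5); best=8955 via (A,nl_idx)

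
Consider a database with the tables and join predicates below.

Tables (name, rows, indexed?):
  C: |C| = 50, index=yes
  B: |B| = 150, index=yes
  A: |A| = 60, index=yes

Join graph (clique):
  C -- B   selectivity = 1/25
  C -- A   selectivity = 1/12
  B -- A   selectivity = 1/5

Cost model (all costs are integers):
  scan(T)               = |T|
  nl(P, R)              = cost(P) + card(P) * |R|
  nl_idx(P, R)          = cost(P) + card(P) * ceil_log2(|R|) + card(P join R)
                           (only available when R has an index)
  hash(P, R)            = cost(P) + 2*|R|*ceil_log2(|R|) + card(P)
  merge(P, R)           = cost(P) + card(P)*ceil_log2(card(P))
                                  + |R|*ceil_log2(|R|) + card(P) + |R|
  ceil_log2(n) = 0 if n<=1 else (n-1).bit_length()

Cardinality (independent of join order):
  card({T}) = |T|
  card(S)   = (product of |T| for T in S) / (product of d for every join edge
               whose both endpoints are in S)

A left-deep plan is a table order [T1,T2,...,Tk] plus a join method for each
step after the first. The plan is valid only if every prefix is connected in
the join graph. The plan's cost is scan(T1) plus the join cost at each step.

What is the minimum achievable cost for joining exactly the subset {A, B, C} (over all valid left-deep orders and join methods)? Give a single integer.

1770

Selinger DP over subsets of {A,B,C}:
  {C}: scan cost=50, card=50
  {B}: scan cost=150, card=150
  {A}: scan cost=60, card=60
  {BC}: card=300; try (B,nl_idx)→750, (C,hash)→900, (C,nl_idx)→1350, (B,merge)→1750, (C,merge)→1850, (B,hash)→2500 …(+2); best=750 via (B,nl_idx)
  {AC}: card=250; try (A,nl_idx)→600, (C,nl_idx)→670, (C,hash)→720, (A,hash)→820, (A,merge)→820, (C,merge)→830 …(+2); best=600 via (A,nl_idx)
  {AB}: card=1800; try (A,hash)→1020, (B,merge)→1830, (A,merge)→1920, (B,nl_idx)→2340, (B,hash)→2520, (A,nl_idx)→2850 …(+2); best=1020 via (A,hash)
  {ABC}: card=300; try (A,hash)→1770, (A,nl_idx)→2850, (B,nl_idx)→2900, (B,hash)→3250, (C,hash)→3420, (A,merge)→4170 …(+6); best=1770 via (A,hash)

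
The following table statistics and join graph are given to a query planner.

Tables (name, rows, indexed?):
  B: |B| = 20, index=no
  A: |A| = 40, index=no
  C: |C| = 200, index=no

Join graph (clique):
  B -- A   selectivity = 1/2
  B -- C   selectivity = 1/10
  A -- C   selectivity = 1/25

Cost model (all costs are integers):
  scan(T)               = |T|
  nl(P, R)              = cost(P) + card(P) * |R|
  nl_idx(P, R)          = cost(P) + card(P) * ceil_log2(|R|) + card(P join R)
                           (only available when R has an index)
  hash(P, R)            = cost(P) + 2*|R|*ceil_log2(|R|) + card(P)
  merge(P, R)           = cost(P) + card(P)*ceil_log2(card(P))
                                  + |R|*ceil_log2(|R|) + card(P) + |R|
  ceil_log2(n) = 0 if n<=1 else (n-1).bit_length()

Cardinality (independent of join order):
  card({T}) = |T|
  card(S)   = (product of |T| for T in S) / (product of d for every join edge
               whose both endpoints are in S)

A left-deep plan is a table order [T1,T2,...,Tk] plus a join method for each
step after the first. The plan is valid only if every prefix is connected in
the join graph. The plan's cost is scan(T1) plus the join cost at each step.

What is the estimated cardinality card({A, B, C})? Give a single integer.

320

Tables in S: A(40), B(20), C(200)
Edges inside S: B-A(d=2), B-C(d=10), A-C(d=25)
numerator = 40 * 20 * 200 = 160000
denominator = 2 * 10 * 25 = 500
card(S) = 160000 / 500 = 320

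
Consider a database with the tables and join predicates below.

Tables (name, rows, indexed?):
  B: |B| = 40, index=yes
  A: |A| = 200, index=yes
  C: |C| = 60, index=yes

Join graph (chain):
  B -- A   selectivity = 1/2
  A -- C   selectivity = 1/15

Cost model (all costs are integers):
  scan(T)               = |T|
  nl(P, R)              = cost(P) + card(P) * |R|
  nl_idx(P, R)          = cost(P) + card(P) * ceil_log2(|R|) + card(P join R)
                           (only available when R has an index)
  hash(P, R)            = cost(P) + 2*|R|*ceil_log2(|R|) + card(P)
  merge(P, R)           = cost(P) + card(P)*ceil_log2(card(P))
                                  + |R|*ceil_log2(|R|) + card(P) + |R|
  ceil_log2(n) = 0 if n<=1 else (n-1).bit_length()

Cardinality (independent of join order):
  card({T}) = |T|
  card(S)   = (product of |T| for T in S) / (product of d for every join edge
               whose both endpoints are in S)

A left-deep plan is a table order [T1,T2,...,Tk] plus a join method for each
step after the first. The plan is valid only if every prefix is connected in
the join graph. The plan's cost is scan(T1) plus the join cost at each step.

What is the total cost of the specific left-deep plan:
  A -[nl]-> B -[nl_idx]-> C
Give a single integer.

48200

step 1: scan A: cost=200, card=200
step 2: join B via nl
    card(P join B) = 200*40/(2) = 4000
    cost = 200 + 200*40 = 8200
step 3: join C via nl_idx
    card(P join C) = 4000*60/(15) = 16000
    cost = 8200 + 4000*6 + 16000 = 48200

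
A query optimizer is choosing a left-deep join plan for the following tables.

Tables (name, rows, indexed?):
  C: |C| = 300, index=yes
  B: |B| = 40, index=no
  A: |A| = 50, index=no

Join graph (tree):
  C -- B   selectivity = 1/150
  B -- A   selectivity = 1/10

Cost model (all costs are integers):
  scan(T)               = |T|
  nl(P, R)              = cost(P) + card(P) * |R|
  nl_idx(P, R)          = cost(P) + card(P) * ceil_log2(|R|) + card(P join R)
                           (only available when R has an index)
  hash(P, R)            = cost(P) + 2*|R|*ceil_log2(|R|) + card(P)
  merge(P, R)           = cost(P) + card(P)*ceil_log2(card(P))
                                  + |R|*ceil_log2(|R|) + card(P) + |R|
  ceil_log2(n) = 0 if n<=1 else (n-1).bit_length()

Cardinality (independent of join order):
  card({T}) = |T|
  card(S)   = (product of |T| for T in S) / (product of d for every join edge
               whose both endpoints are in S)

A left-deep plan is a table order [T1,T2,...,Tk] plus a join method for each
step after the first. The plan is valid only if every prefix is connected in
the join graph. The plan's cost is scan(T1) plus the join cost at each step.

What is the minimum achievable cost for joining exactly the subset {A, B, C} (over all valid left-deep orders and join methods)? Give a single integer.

1160

Selinger DP over subsets of {A,B,C}:
  {C}: scan cost=300, card=300
  {B}: scan cost=40, card=40
  {A}: scan cost=50, card=50
  {BC}: card=80; try (C,nl_idx)→480, (B,hash)→1080, (C,merge)→3320, (B,merge)→3580, (C,hash)→5480, (C,nl)→12040 …(+1); best=480 via (C,nl_idx)
  {AB}: card=200; try (B,hash)→580, (A,merge)→670, (B,merge)→680, (A,hash)→680, (A,nl)→2040, (B,nl)→2050; best=580 via (B,hash)
  {ABC}: card=400; try (A,hash)→1160, (A,merge)→1470, (C,nl_idx)→2780, (A,nl)→4480, (C,merge)→5380, (C,hash)→6180 …(+1); best=1160 via (A,hash)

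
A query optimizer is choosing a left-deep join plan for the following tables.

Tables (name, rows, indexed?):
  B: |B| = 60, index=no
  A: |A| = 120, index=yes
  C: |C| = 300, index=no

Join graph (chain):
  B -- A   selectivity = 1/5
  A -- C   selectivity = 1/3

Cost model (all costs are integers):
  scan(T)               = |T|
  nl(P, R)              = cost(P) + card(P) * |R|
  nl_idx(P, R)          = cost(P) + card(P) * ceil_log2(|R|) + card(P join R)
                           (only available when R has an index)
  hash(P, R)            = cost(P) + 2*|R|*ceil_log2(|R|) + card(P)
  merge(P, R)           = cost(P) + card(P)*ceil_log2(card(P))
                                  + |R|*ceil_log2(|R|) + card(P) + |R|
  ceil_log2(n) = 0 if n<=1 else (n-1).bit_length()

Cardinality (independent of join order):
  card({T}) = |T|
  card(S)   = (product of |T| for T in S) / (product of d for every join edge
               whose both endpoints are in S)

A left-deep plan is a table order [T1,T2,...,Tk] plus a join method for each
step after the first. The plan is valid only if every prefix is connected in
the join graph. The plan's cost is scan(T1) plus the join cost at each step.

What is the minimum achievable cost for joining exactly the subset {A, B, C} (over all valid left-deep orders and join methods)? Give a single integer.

7800

Selinger DP over subsets of {A,B,C}:
  {B}: scan cost=60, card=60
  {A}: scan cost=120, card=120
  {C}: scan cost=300, card=300
  {AB}: card=1440; try (B,hash)→960, (A,merge)→1440, (B,merge)→1500, (A,hash)→1800, (A,nl_idx)→1920, (A,nl)→7260 …(+1); best=960 via (B,hash)
  {AC}: card=12000; try (A,hash)→2280, (C,merge)→4080, (A,merge)→4260, (C,hash)→5640, (A,nl_idx)→14400, (C,nl)→36120 …(+1); best=2280 via (A,hash)
  {ABC}: card=144000; try (C,hash)→7800, (B,hash)→15000, (C,merge)→21240, (B,merge)→182700, (C,nl)→432960, (B,nl)→722280; best=7800 via (C,hash)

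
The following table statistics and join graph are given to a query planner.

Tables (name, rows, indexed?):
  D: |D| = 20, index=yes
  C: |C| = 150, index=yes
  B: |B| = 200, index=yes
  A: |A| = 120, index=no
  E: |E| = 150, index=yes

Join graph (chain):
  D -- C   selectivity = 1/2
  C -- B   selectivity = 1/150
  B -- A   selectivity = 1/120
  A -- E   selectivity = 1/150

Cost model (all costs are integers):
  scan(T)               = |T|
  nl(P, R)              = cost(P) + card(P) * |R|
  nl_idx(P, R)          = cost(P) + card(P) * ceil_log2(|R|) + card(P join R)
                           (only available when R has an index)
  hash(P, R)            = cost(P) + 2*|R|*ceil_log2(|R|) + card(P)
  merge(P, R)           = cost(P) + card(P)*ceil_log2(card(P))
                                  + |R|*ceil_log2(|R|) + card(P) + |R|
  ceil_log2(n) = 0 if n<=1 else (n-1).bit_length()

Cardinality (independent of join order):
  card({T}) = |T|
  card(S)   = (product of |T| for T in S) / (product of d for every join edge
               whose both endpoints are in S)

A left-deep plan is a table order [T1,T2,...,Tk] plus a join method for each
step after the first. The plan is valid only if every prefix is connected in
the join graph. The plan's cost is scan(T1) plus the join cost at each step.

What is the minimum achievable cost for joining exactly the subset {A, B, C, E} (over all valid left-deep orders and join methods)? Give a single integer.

Selinger DP over subsets of {A,B,C,E}:
  {C}: scan cost=150, card=150
  {B}: scan cost=200, card=200
  {A}: scan cost=120, card=120
  {E}: scan cost=150, card=150
  {BC}: card=200; try (B,nl_idx)→1550, (C,nl_idx)→2000, (C,hash)→2800, (B,merge)→3300, (C,merge)→3350, (B,hash)→3500 …(+2); best=1550 via (B,nl_idx)
  {AB}: card=200; try (B,nl_idx)→1280, (A,hash)→2080, (B,merge)→2880, (A,merge)→2960, (B,hash)→3440, (B,nl)→24120 …(+1); best=1280 via (B,nl_idx)
  {AE}: card=120; try (E,nl_idx)→1200, (A,hash)→1980, (E,merge)→2430, (A,merge)→2460, (E,hash)→2640, (E,nl)→18120 …(+1); best=1200 via (E,nl_idx)
  {ABC}: card=200; try (C,nl_idx)→3080, (A,hash)→3430, (C,hash)→3880, (A,merge)→4310, (C,merge)→4430, (A,nl)→25550 …(+1); best=3080 via (C,nl_idx)
  {ABE}: card=200; try (B,nl_idx)→2360, (E,nl_idx)→3080, (E,hash)→3880, (B,merge)→3960, (E,merge)→4430, (B,hash)→4520 …(+2); best=2360 via (B,nl_idx)
  {ABCE}: card=200; try (C,nl_idx)→4160, (E,nl_idx)→4880, (C,hash)→4960, (C,merge)→5510, (E,hash)→5680, (E,merge)→6230 …(+2); best=4160 via (C,nl_idx)

4160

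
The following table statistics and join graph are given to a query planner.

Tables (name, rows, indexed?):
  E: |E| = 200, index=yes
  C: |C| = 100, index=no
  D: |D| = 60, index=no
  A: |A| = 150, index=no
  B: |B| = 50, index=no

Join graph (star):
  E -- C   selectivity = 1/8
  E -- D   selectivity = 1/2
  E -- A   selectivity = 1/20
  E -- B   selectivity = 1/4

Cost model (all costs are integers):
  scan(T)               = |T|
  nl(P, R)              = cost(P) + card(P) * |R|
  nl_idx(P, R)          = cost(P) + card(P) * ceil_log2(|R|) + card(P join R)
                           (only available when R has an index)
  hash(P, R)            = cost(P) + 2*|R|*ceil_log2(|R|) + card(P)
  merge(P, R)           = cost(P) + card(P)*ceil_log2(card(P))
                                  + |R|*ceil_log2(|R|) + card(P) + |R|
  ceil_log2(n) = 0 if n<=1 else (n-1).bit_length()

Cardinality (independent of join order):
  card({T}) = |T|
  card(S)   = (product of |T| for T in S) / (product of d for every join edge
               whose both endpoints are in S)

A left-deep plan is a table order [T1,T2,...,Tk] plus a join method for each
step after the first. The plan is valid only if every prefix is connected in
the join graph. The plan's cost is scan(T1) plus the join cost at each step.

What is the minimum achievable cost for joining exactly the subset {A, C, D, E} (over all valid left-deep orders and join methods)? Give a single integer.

Selinger DP over subsets of {A,C,D,E}:
  {E}: scan cost=200, card=200
  {C}: scan cost=100, card=100
  {D}: scan cost=60, card=60
  {A}: scan cost=150, card=150
  {CE}: card=2500; try (C,hash)→1800, (E,merge)→2700, (C,merge)→2800, (E,hash)→3400, (E,nl_idx)→3400, (E,nl)→20100 …(+1); best=1800 via (C,hash)
  {DE}: card=6000; try (D,hash)→1120, (E,merge)→2280, (D,merge)→2420, (E,hash)→3320, (E,nl_idx)→6540, (E,nl)→12060 …(+1); best=1120 via (D,hash)
  {AE}: card=1500; try (A,hash)→2800, (E,nl_idx)→2850, (E,merge)→3300, (A,merge)→3350, (E,hash)→3500, (E,nl)→30150 …(+1); best=2800 via (A,hash)
  {CDE}: card=75000; try (D,hash)→5020, (C,hash)→8520, (D,merge)→34720, (C,merge)→85920, (D,nl)→151800, (C,nl)→601120; best=5020 via (D,hash)
  {ACE}: card=18750; try (C,hash)→5700, (A,hash)→6700, (C,merge)→21600, (A,merge)→35650, (C,nl)→152800, (A,nl)→376800; best=5700 via (C,hash)
  {ADE}: card=45000; try (D,hash)→5020, (A,hash)→9520, (D,merge)→21220, (A,merge)→86470, (D,nl)→92800, (A,nl)→901120; best=5020 via (D,hash)
  {ACDE}: card=562500; try (D,hash)→25170, (C,hash)→51420, (A,hash)→82420, (D,merge)→306120, (C,merge)→770820, (D,nl)→1130700 …(+3); best=25170 via (D,hash)

25170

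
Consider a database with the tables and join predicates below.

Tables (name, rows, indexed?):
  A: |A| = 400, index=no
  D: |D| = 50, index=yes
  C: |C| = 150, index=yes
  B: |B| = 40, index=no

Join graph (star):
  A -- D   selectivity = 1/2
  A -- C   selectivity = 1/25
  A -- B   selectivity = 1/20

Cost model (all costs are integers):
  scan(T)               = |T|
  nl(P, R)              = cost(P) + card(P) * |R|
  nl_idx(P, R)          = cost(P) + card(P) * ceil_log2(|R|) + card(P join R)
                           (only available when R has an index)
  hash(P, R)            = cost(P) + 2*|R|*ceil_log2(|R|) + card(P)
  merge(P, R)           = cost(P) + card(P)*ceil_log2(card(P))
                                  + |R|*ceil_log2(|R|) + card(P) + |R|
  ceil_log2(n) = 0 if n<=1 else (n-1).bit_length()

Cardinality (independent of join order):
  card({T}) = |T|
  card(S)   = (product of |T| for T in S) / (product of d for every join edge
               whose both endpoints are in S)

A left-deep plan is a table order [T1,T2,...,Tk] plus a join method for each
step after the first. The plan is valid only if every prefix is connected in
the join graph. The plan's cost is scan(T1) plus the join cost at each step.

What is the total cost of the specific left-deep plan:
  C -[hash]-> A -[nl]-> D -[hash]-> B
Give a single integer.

187980

step 1: scan C: cost=150, card=150
step 2: join A via hash
    card(P join A) = 150*400/(25) = 2400
    cost = 150 + 2*400*9 + 150 = 7500
step 3: join D via nl
    card(P join D) = 2400*50/(2) = 60000
    cost = 7500 + 2400*50 = 127500
step 4: join B via hash
    card(P join B) = 60000*40/(20) = 120000
    cost = 127500 + 2*40*6 + 60000 = 187980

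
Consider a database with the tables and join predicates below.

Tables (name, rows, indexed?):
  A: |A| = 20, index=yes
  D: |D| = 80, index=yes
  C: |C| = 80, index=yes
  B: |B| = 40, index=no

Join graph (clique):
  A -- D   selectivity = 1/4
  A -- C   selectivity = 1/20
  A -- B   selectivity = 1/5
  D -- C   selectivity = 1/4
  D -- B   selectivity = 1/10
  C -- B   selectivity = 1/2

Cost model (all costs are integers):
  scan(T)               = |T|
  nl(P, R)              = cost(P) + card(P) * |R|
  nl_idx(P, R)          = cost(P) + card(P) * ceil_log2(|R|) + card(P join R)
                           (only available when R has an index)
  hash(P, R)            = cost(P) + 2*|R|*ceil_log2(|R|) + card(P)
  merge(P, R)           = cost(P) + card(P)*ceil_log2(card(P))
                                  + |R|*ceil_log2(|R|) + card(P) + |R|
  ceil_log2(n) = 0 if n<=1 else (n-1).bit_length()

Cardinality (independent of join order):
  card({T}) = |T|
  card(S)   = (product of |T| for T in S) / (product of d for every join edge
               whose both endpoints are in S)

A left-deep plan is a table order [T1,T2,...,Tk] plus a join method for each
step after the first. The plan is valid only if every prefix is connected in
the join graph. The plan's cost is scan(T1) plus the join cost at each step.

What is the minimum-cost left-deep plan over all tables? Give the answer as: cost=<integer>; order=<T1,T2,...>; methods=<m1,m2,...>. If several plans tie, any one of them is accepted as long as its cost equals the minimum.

Selinger DP (subsets sized 1..n):
  {A}: scan cost=20, card=20
  {D}: scan cost=80, card=80
  {C}: scan cost=80, card=80
  {B}: scan cost=40, card=40
  {AD}: card=400; try (A,hash)→360, (D,nl_idx)→560, (D,merge)→780, (A,merge)→840, (A,nl_idx)→880, (D,hash)→1160 …(+2); best=360 via (A,hash)
  {AC}: card=80; try (C,nl_idx)→240, (A,hash)→360, (A,nl_idx)→560, (C,merge)→780, (A,merge)→840, (C,hash)→1160 …(+2); best=240 via (C,nl_idx)
  {AB}: card=160; try (A,hash)→280, (A,nl_idx)→400, (B,merge)→420, (A,merge)→440, (B,hash)→520, (B,nl)→820 …(+1); best=280 via (A,hash)
  {CD}: card=1600; try (D,hash)→1280, (C,hash)→1280, (D,merge)→1360, (C,merge)→1360, (D,nl_idx)→2240, (C,nl_idx)→2240 …(+2); best=1280 via (D,hash)
  {BD}: card=320; try (D,nl_idx)→640, (B,hash)→640, (D,merge)→960, (B,merge)→1000, (D,hash)→1200, (D,nl)→3240 …(+1); best=640 via (D,nl_idx)
  {BC}: card=1600; try (B,hash)→640, (C,merge)→960, (B,merge)→1000, (C,hash)→1200, (C,nl_idx)→1920, (C,nl)→3240 …(+1); best=640 via (B,hash)
  {ACD}: card=400; try (D,nl_idx)→1200, (D,hash)→1440, (D,merge)→1520, (C,hash)→1880, (A,hash)→3080, (C,nl_idx)→3560 …(+6); best=1200 via (D,nl_idx)
  {ABD}: card=320; try (A,hash)→1160, (B,hash)→1240, (D,hash)→1560, (D,nl_idx)→1720, (D,merge)→2360, (A,nl_idx)→2560 …(+5); best=1160 via (A,hash)
  {ABC}: card=320; try (B,hash)→800, (B,merge)→1160, (C,hash)→1560, (C,nl_idx)→1720, (C,merge)→2360, (A,hash)→2440 …(+5); best=800 via (B,hash)
  {BCD}: card=3200; try (C,hash)→2080, (D,hash)→3360, (B,hash)→3360, (C,merge)→4480, (C,nl_idx)→6080, (D,nl_idx)→15040 …(+5); best=2080 via (C,hash)
  {ABCD}: card=160; try (B,hash)→2080, (D,hash)→2240, (C,hash)→2600, (D,nl_idx)→3200, (C,nl_idx)→3560, (D,merge)→4640 …(+9); best=2080 via (B,hash)

cost=2080; order=A,C,D,B; methods=nl_idx,nl_idx,hash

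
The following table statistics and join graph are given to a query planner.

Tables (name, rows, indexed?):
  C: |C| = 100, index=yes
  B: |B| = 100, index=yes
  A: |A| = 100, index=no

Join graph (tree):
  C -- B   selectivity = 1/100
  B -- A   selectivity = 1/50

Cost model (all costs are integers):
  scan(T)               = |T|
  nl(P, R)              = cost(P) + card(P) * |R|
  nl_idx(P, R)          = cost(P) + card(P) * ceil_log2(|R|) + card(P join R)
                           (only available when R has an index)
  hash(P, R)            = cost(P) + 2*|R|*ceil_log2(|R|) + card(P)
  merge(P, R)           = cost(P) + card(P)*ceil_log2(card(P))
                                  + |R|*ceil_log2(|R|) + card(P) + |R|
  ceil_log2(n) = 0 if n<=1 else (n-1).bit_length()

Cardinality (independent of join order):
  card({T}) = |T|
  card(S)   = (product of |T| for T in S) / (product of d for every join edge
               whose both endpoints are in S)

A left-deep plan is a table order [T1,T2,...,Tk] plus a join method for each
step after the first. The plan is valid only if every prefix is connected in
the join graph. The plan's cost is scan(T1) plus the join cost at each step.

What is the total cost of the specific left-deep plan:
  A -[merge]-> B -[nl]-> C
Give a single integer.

21700

step 1: scan A: cost=100, card=100
step 2: join B via merge
    card(P join B) = 100*100/(50) = 200
    cost = 100 + 100*7 + 100*7 + 100 + 100 = 1700
step 3: join C via nl
    card(P join C) = 200*100/(100) = 200
    cost = 1700 + 200*100 = 21700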